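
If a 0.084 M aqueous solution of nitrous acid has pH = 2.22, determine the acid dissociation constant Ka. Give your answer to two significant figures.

Ka = 4.7 × 10^-4

[H+] = 10^(-2.22) = 6.03 × 10^-3 M
At equilibrium [HA] = 0.084 − 6.03 × 10^-3 = 7.80 × 10^-2 M
Ka = [H+][A-]/[HA] = (6.03 × 10^-3)² / 7.80 × 10^-2 = 4.7 × 10^-4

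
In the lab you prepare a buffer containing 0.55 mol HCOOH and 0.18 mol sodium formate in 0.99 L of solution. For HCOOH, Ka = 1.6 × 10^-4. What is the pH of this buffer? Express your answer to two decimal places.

pH = 3.31

pKa = −log(1.6 × 10^-4) = 3.796
Using pH = pKa + log([base]/[acid]) with [base]/[acid] = 0.18/0.55:
pH = 3.796 + (-0.485) = 3.31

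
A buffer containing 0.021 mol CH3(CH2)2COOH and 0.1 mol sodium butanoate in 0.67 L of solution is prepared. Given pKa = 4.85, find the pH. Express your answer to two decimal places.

pH = 5.53

pH = pKa + log([A⁻]/[HA]) = 4.85 + log(0.1/0.021)
pH = 4.85 + (+0.678) = 5.53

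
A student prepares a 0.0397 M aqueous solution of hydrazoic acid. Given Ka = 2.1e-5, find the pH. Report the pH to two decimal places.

pH = 3.04

HN3 ⇌ N3- + H+
From the ICE table, Ka = [H+]²/(0.0397 − [H+]) = 2.1 × 10^-5.
Neglecting [H+] in the denominator: [H+] = √(2.1 × 10^-5 × 0.0397) = 9.13 × 10^-4 M
Check: 2.3% ionized — well under 5%, approximation valid.
pH = −log(9.13 × 10^-4) = 3.04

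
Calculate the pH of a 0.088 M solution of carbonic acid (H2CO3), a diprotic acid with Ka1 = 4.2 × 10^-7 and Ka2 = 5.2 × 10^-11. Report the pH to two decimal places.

pH = 3.72

Since Ka1 ≫ Ka2, the first ionization dominates [H+].
Ka1 = x²/(0.088 − x) = 4.2 × 10^-7
x ≈ √(4.2 × 10^-7 × 0.088) = 1.92 × 10^-4 M
pH = −log(1.92 × 10^-4) = 3.72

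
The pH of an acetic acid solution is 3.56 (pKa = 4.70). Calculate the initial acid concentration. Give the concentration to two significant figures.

C₀ = 4.1 × 10^-3 M

[H+] = 10^(-3.56) = 2.75 × 10^-4 M = x
Ka = 10^(−4.70) = 2.00 × 10^-5
Ka = x²/(C₀ − x) ⇒ C₀ = x + x²/Ka
C₀ = 2.75 × 10^-4 + (2.75 × 10^-4)²/(2.00 × 10^-5) = 4.06 × 10^-3 M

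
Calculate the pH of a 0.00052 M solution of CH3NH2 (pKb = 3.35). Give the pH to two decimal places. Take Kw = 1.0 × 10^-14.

pH = 10.49

CH3NH2 + H2O ⇌ CH3NH3+ + OH-
Kb = 10^(−3.35) = 4.47 × 10^-4
Kb = [OH-]²/(0.00052 − [OH-]) = 4.47 × 10^-4
[OH-] is not negligible relative to C₀; solve [OH-]² + 0.000447·[OH-] − 2.32e-07 = 0.
[OH-] = [−0.000447 + √(0.000447² + 9.3e-07)]/2 = 3.08 × 10^-4 M
pOH = 3.51, so pH = 14.00 − pOH = 10.49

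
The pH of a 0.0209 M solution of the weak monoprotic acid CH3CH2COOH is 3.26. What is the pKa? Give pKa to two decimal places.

[H+] = 10^(-3.26) = 5.50 × 10^-4 M
At equilibrium [HA] = 0.0209 − 5.50 × 10^-4 = 2.04 × 10^-2 M
Ka = [H+][A-]/[HA] = (5.50 × 10^-4)² / 2.04 × 10^-2 = 1.48 × 10^-5
pKa = -log(1.48 × 10^-5) = 4.83

pKa = 4.83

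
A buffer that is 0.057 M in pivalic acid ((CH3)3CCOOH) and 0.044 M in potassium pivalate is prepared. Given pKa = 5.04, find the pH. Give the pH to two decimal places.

pH = 4.93

Henderson–Hasselbalch: pH = pKa + log([(CH3)3CCOO-]/[(CH3)3CCOOH]) = 5.04 + log(0.044/0.057)
pH = 5.04 + (-0.112) = 4.93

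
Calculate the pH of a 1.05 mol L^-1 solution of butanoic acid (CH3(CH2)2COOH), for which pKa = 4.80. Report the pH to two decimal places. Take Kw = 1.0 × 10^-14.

pH = 2.39

CH3(CH2)2COOH ⇌ CH3(CH2)2COO- + H+
Ka = 10^(−4.80) = 1.58 × 10^-5
Ka = [H+]²/(1.05 − [H+]) = 1.58 × 10^-5
Assume [H+] ≪ 1.05: [H+] ≈ √(1.58 × 10^-5 × 1.05) = 4.07 × 10^-3 M
([H+]/C₀ = 0.39% < 5%, so the approximation holds.)
pH = −log(4.07 × 10^-3) = 2.39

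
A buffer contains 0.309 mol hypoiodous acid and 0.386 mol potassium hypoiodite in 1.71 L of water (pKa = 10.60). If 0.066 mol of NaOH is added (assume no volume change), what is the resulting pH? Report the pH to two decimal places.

After neutralization: n(HOI) = 0.243 mol, n(OI-) = 0.452 mol.
pH = pKa + log(n_OI-/n_HOI) = 10.60 + log(0.452/0.243) = 10.60 + (+0.270)

pH = 10.87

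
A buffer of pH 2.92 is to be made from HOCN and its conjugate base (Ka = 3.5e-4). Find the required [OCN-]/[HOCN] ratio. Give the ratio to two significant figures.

ratio = 0.29

pKa = -log(3.5 × 10^-4) = 3.456
pH = pKa + log(r) ⇒ log(r) = 2.92 − 3.456 = -0.536
r = [OCN-]/[HOCN] = 10^(-0.536) = 0.291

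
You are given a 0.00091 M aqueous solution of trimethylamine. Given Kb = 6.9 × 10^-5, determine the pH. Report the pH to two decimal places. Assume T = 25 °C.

(CH3)3N + H2O ⇌ (CH3)3NH+ + OH-
From the ICE table, Kb = [OH-]²/(0.00091 − [OH-]) = 6.9 × 10^-5.
The 5% rule fails; solving [OH-]² + Kb·[OH-] − Kb·C₀ = 0 exactly:
[OH-] = [−6.9e-05 + √(6.9e-05² + 2.51e-07)]/2 = 2.18 × 10^-4 M
pOH = −log(2.18 × 10^-4) = 3.66; pH = 14.00 − 3.66 = 10.34

pH = 10.34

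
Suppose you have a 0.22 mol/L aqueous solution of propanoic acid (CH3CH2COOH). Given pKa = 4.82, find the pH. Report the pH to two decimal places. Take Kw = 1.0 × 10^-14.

CH3CH2COOH ⇌ CH3CH2COO- + H+
Ka = 10^(−4.82) = 1.51 × 10^-5
Ka = [H+]²/(0.22 − [H+]) = 1.51 × 10^-5
Since Ka ≪ C₀, [H+] ≈ √(Ka·C₀) = 1.82 × 10^-3 M.
pH = −log(1.82 × 10^-3) = 2.74

pH = 2.74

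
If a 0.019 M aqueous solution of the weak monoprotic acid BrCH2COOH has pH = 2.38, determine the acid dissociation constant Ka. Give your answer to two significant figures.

Ka = 1.2 × 10^-3

[H+] = 10^(-2.38) = 4.17 × 10^-3 M
At equilibrium [HA] = 0.019 − 4.17 × 10^-3 = 1.48 × 10^-2 M
Ka = [H+][A-]/[HA] = (4.17 × 10^-3)² / 1.48 × 10^-2 = 1.2 × 10^-3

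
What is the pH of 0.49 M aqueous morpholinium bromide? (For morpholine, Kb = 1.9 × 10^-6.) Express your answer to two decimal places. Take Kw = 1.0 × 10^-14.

C4H8ONH2+ is the conjugate acid of the weak base C4H8ONH.
Ka = Kw/Kb = 1.0×10^-14 / 1.9 × 10^-6 = 5.26 × 10^-9
Ka = [H+]²/(0.49 − [H+]) = 5.26 × 10^-9
Neglecting [H+] in the denominator: [H+] = √(5.26 × 10^-9 × 0.49) = 5.08 × 10^-5 M
pH = −log(5.08 × 10^-5) = 4.29

pH = 4.29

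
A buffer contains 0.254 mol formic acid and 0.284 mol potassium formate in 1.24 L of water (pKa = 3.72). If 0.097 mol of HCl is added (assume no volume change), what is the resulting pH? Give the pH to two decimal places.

pH = 3.45

After neutralization: n(HCOOH) = 0.351 mol, n(HCOO-) = 0.187 mol.
pH = pKa + log([A⁻]/[HA]) = 3.72 + log(0.187/0.351) = 3.72 -0.273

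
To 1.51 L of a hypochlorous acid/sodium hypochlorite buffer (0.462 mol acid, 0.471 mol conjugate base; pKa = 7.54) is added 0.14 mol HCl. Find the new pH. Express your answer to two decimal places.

Added H+ converts OCl- to HOCl: HOCl → 0.602 mol, OCl- → 0.331 mol.
pH = pKa + log(n_OCl-/n_HOCl) = 7.54 + log(0.331/0.602) = 7.54 + (-0.260)

pH = 7.28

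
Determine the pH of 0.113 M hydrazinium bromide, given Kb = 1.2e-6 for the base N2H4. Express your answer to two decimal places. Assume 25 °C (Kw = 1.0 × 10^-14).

N2H5+ is the conjugate acid of the weak base N2H4.
Ka = Kw/Kb = 1.0×10^-14 / 1.2 × 10^-6 = 8.33 × 10^-9
Ka = [H+]²/(0.113 − [H+]) = 8.33 × 10^-9
Assume [H+] ≪ 0.113: [H+] ≈ √(8.33 × 10^-9 × 0.113) = 3.07 × 10^-5 M
([H+]/C₀ = 0.027% < 5%, so the approximation holds.)
pH = −log[H+] = −log(3.07 × 10^-5) = 4.51

pH = 4.51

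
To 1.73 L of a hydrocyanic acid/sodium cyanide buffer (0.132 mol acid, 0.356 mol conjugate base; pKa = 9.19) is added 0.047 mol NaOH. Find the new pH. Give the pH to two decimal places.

After neutralization: n(HCN) = 0.085 mol, n(CN-) = 0.403 mol.
pH = pKa + log(n_CN-/n_HCN) = 9.19 + log(0.403/0.085) = 9.19 + (+0.676)

pH = 9.87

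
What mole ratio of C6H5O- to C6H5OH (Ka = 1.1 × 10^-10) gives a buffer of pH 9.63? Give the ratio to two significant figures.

pKa = -log(1.1 × 10^-10) = 9.959
pH = pKa + log(r) ⇒ log(r) = 9.63 − 9.959 = -0.329
r = [C6H5O-]/[C6H5OH] = 10^(-0.329) = 0.469

ratio = 0.47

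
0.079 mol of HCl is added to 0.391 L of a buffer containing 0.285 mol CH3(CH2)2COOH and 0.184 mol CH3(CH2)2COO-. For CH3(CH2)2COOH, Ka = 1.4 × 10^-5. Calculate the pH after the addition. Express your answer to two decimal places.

pH = 4.31

Added H+ converts CH3(CH2)2COO- to CH3(CH2)2COOH: CH3(CH2)2COOH → 0.364 mol, CH3(CH2)2COO- → 0.105 mol.
pKa = −log(1.4 × 10^-5) = 4.854
pH = pKa + log(n_CH3(CH2)2COO-/n_CH3(CH2)2COOH) = 4.854 + log(0.105/0.364) = 4.854 + (-0.540)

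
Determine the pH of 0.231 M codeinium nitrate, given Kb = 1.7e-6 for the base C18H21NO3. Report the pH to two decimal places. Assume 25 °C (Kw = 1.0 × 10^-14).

pH = 4.43

C18H22NO3+ is the conjugate acid of the weak base C18H21NO3.
Ka = Kw/Kb = 1.0×10^-14 / 1.7 × 10^-6 = 5.88 × 10^-9
From the ICE table, Ka = x²/(0.231 − x) = 5.88 × 10^-9.
Neglecting x in the denominator: x = √(5.88 × 10^-9 × 0.231) = 3.69 × 10^-5 M
pH = −log(3.69 × 10^-5) = 4.43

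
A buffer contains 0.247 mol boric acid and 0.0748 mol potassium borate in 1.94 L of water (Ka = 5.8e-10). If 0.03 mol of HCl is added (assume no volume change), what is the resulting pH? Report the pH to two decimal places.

Added H+ converts B(OH)4- to B(OH)3: B(OH)3 → 0.277 mol, B(OH)4- → 0.0448 mol.
pKa = −log(5.8 × 10^-10) = 9.237
Henderson–Hasselbalch with mole ratio 0.0448/0.277: pH = 9.237 + (-0.791)

pH = 8.45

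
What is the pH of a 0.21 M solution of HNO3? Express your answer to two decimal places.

HNO3 is a strong acid and dissociates completely, so [H+] = 0.21 M.
pH = -log(0.21) = 0.68

pH = 0.68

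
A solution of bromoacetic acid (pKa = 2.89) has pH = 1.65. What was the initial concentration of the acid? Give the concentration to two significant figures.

[H+] = 10^(-1.65) = 2.24 × 10^-2 M = x
Ka = 10^(−2.89) = 1.29 × 10^-3
Ka = x²/(C₀ − x) ⇒ C₀ = x + x²/Ka
C₀ = 2.24 × 10^-2 + (2.24 × 10^-2)²/(1.29 × 10^-3) = 4.11 × 10^-1 M

C₀ = 4.1 × 10^-1 M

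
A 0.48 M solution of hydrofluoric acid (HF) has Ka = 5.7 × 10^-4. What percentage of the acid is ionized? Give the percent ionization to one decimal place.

HF ⇌ F- + H+; let x = [H+] at equilibrium.
x ≈ √(Ka·C₀) = √(5.7 × 10^-4 × 0.48) = 1.65 × 10^-2 M
Fraction ionized = 1.65 × 10^-2 / 0.48 = 0.0344 → 3.4%

3.4%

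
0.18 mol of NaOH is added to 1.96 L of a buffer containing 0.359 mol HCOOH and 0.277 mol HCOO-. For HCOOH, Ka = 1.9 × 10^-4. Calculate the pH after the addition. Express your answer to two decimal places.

pH = 4.13

After neutralization: n(HCOOH) = 0.179 mol, n(HCOO-) = 0.457 mol.
pKa = −log(1.9 × 10^-4) = 3.721
pH = pKa + log(n_HCOO-/n_HCOOH) = 3.721 + log(0.457/0.179) = 3.721 + (+0.407)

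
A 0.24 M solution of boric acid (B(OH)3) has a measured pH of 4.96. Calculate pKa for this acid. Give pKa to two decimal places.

[H+] = 10^(-4.96) = 1.10 × 10^-5 M
At equilibrium [HA] = 0.24 − 1.10 × 10^-5 = 2.40 × 10^-1 M
Ka = [H+][A-]/[HA] = (1.10 × 10^-5)² / 2.40 × 10^-1 = 5.04 × 10^-10
pKa = -log(5.04 × 10^-10) = 9.30

pKa = 9.30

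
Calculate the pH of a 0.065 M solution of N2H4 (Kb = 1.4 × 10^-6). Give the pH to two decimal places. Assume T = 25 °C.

N2H4 + H2O ⇌ N2H5+ + OH-
Kb = x²/(0.065 − x) = 1.4 × 10^-6
Neglecting x in the denominator: x = √(1.4 × 10^-6 × 0.065) = 3.02 × 10^-4 M
Check: 0.46% ionized — well under 5%, approximation valid.
pOH = −log(3.02 × 10^-4) = 3.52; pH = 14.00 − 3.52 = 10.48

pH = 10.48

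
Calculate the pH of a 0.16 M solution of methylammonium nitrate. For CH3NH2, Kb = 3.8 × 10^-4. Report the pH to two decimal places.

CH3NH3+ is the conjugate acid of the weak base CH3NH2.
Ka = Kw/Kb = 1.0×10^-14 / 3.8 × 10^-4 = 2.63 × 10^-11
Ka = x²/(0.16 − x) = 2.63 × 10^-11
Assume x ≪ 0.16: x ≈ √(2.63 × 10^-11 × 0.16) = 2.05 × 10^-6 M
(x/C₀ = 0.0013% < 5%, so the approximation holds.)
pH = −log(2.05 × 10^-6) = 5.69

pH = 5.69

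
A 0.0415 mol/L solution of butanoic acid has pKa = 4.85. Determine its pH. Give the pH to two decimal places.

CH3(CH2)2COOH ⇌ CH3(CH2)2COO- + H+
Ka = 10^(−4.85) = 1.41 × 10^-5
Ka = [H+]²/(0.0415 − [H+]) = 1.41 × 10^-5
Assume [H+] ≪ 0.0415: [H+] ≈ √(1.41 × 10^-5 × 0.0415) = 7.65 × 10^-4 M
pH = −log(7.65 × 10^-4) = 3.12

pH = 3.12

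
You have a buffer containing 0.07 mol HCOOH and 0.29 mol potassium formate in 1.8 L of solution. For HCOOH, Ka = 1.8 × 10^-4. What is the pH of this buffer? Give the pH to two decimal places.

pKa = −log(1.8 × 10^-4) = 3.745
Using pH = pKa + log([base]/[acid]) with [base]/[acid] = 0.29/0.07:
pH = 3.745 + (+0.617) = 4.36

pH = 4.36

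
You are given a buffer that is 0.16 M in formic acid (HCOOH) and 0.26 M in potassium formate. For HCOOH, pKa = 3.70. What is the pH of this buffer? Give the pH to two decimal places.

pH = 3.91

pH = pKa + log([A⁻]/[HA]) = 3.70 + log(0.26/0.16)
pH = 3.70 + (+0.211) = 3.91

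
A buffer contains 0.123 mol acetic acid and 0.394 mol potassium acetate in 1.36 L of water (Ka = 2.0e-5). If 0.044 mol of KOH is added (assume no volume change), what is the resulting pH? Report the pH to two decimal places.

OH- converts CH3COOH to CH3COO-: CH3COOH → 0.079 mol, CH3COO- → 0.438 mol.
pKa = −log(2.0 × 10^-5) = 4.699
pH = pKa + log(n_CH3COO-/n_CH3COOH) = 4.699 + log(0.438/0.079) = 4.699 + (+0.744)

pH = 5.44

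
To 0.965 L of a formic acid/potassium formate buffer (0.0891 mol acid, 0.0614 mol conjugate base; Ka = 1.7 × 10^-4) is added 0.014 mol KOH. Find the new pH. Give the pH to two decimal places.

pH = 3.77

After neutralization: n(HCOOH) = 0.0751 mol, n(HCOO-) = 0.0754 mol.
pKa = −log(1.7 × 10^-4) = 3.770
Henderson–Hasselbalch with mole ratio 0.0754/0.0751: pH = 3.770 + (+0.002)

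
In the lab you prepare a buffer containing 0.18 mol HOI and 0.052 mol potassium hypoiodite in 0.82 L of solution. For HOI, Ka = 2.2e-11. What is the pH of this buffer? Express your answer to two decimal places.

pH = 10.12

pKa = −log(2.2 × 10^-11) = 10.658
Henderson–Hasselbalch: pH = pKa + log([OI-]/[HOI]) = 10.658 + log(0.052/0.18)
pH = 10.658 + (-0.539) = 10.12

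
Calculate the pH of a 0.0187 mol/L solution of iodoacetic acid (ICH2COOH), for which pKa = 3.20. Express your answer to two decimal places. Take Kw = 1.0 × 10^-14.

pH = 2.50

ICH2COOH ⇌ ICH2COO- + H+
Ka = 10^(−3.20) = 6.31 × 10^-4
Let x = [H+] at equilibrium. Ka = x²/(0.0187 − x).
The 5% rule fails; solving x² + Ka·x − Ka·C₀ = 0 exactly:
x = [−0.000631 + √(0.000631² + 4.72e-05)]/2 = 3.13 × 10^-3 M
pH = −log(3.13 × 10^-3) = 2.50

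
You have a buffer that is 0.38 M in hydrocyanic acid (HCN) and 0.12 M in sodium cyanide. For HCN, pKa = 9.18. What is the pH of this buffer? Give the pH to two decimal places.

pH = pKa + log([A⁻]/[HA]) = 9.18 + log(0.12/0.38)
pH = 9.18 + (-0.501) = 8.68

pH = 8.68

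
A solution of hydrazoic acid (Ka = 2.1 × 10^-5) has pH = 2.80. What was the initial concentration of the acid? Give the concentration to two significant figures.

[H+] = 10^(-2.80) = 1.58 × 10^-3 M = x
Ka = x²/(C₀ − x) ⇒ C₀ = x + x²/Ka
C₀ = 1.58 × 10^-3 + (1.58 × 10^-3)²/(2.1 × 10^-5) = 1.20 × 10^-1 M

C₀ = 1.2 × 10^-1 M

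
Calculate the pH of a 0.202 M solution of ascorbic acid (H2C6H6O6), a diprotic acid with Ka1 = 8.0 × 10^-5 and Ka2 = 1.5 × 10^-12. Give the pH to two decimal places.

Since Ka1 ≫ Ka2, the first ionization dominates [H+].
Ka1 = x²/(0.202 − x) = 8.0 × 10^-5
x ≈ √(8.0 × 10^-5 × 0.202) = 4.02 × 10^-3 M
pH = −log(4.02 × 10^-3) = 2.40

pH = 2.40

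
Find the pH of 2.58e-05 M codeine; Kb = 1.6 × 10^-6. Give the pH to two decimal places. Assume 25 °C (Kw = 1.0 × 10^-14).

pH = 8.75

C18H21NO3 + H2O ⇌ C18H22NO3+ + OH-
From the ICE table, Kb = x²/(2.58e-05 − x) = 1.6 × 10^-6.
Here C₀/Kb ≈ 16.1, so the small-x approximation fails. Use the quadratic:
x = (−Kb + √(Kb² + 4·Kb·C₀))/2 = 5.67 × 10^-6 M
pOH = 5.25, so pH = 14.00 − pOH = 8.75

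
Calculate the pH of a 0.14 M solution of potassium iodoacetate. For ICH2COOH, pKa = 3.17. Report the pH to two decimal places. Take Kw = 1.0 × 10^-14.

ICH2COO- is the conjugate base of the weak acid ICH2COOH.
Ka = 10^(−3.17) = 6.76 × 10^-4
Kb = Kw/Ka = 1.0×10^-14 / 6.76 × 10^-4 = 1.48 × 10^-11
Let x = [OH-] at equilibrium. Kb = x²/(0.14 − x).
Neglecting x in the denominator: x = √(1.48 × 10^-11 × 0.14) = 1.44 × 10^-6 M
pOH = −log(1.44 × 10^-6) = 5.84; pH = 14.00 − 5.84 = 8.16

pH = 8.16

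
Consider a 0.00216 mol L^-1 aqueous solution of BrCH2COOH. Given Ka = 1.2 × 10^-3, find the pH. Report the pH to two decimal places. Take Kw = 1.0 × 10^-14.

BrCH2COOH ⇌ BrCH2COO- + H+
From the ICE table, Ka = [H+]²/(0.00216 − [H+]) = 1.2 × 10^-3.
[H+] is not negligible relative to C₀; solve [H+]² + 0.0012·[H+] − 2.59e-06 = 0.
[H+] = [−0.0012 + √(0.0012² + 1.04e-05)]/2 = 1.12 × 10^-3 M
pH = −log[H+] = −log(1.12 × 10^-3) = 2.95

pH = 2.95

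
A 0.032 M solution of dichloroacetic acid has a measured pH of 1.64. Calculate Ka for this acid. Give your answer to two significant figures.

[H+] = 10^(-1.64) = 2.29 × 10^-2 M
At equilibrium [HA] = 0.032 − 2.29 × 10^-2 = 9.10 × 10^-3 M
Ka = [H+][A-]/[HA] = (2.29 × 10^-2)² / 9.10 × 10^-3 = 5.8 × 10^-2

Ka = 5.8 × 10^-2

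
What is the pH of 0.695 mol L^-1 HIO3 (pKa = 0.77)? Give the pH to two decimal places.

pH = 0.57

HIO3 ⇌ IO3- + H+
Ka = 10^(−0.77) = 1.70 × 10^-1
Ka = [H+]²/(0.695 − [H+]) = 1.70 × 10^-1
[H+] is not negligible relative to C₀; solve [H+]² + 0.17·[H+] − 0.118 = 0.
[H+] = [−0.17 + √(0.17² + 0.473)]/2 = 2.69 × 10^-1 M
pH = −log[H+] = −log(2.69 × 10^-1) = 0.57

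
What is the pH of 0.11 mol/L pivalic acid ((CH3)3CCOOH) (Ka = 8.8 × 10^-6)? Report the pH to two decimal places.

pH = 3.01

(CH3)3CCOOH ⇌ (CH3)3CCOO- + H+
Ka = x²/(0.11 − x) = 8.8 × 10^-6
Since Ka ≪ C₀, x ≈ √(Ka·C₀) = 9.84 × 10^-4 M.
pH = −log(9.84 × 10^-4) = 3.01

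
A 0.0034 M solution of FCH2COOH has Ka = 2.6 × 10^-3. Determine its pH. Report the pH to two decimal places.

pH = 2.71

FCH2COOH ⇌ FCH2COO- + H+
Ka = x²/(0.0034 − x) = 2.6 × 10^-3
The 5% rule fails; solving x² + Ka·x − Ka·C₀ = 0 exactly:
x = (−Ka + √(Ka² + 4·Ka·C₀))/2 = 1.94 × 10^-3 M
pH = −log[H+] = −log(1.94 × 10^-3) = 2.71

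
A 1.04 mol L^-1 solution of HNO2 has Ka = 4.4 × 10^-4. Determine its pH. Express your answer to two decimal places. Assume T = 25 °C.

HNO2 ⇌ NO2- + H+
Ka = [H+]²/(1.04 − [H+]) = 4.4 × 10^-4
Since Ka ≪ C₀, [H+] ≈ √(Ka·C₀) = 2.14 × 10^-2 M.
Check: 2.1% ionized — well under 5%, approximation valid.
pH = −log(2.14 × 10^-2) = 1.67

pH = 1.67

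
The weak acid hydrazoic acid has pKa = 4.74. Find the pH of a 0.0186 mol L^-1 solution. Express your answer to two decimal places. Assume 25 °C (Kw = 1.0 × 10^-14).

HN3 ⇌ N3- + H+
Ka = 10^(−4.74) = 1.82 × 10^-5
Let x = [H+] at equilibrium. Ka = x²/(0.0186 − x).
Since Ka ≪ C₀, x ≈ √(Ka·C₀) = 5.82 × 10^-4 M.
(x/C₀ = 3.1% < 5%, so the approximation holds.)
pH = −log[H+] = −log(5.82 × 10^-4) = 3.24

pH = 3.24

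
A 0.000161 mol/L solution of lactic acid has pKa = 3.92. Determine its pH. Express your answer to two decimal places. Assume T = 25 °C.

pH = 4.04

CH3CH(OH)COOH ⇌ CH3CH(OH)COO- + H+
Ka = 10^(−3.92) = 1.20 × 10^-4
Let x = [H+] at equilibrium. Ka = x²/(0.000161 − x).
x is not negligible relative to C₀; solve x² + 0.00012·x − 1.93e-08 = 0.
x = [−0.00012 + √(0.00012² + 7.73e-08)]/2 = 9.14 × 10^-5 M
pH = −log[H+] = −log(9.14 × 10^-5) = 4.04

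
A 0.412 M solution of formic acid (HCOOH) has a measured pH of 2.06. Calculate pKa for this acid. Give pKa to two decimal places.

pKa = 3.73

[H+] = 10^(-2.06) = 8.71 × 10^-3 M
At equilibrium [HA] = 0.412 − 8.71 × 10^-3 = 4.03 × 10^-1 M
Ka = [H+][A-]/[HA] = (8.71 × 10^-3)² / 4.03 × 10^-1 = 1.88 × 10^-4
pKa = -log(1.88 × 10^-4) = 3.73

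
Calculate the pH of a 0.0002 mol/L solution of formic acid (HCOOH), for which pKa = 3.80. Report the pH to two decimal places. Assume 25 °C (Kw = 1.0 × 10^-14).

HCOOH ⇌ HCOO- + H+
Ka = 10^(−3.80) = 1.58 × 10^-4
Let x = [H+] at equilibrium. Ka = x²/(0.0002 − x).
The 5% rule fails; solving x² + Ka·x − Ka·C₀ = 0 exactly:
x = (−Ka + √(Ka² + 4·Ka·C₀))/2 = 1.16 × 10^-4 M
pH = −log[H+] = −log(1.16 × 10^-4) = 3.94

pH = 3.94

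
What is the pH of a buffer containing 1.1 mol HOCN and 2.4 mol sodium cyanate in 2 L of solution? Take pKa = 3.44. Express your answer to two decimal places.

Henderson–Hasselbalch: pH = pKa + log([OCN-]/[HOCN]) = 3.44 + log(2.4/1.1)
pH = 3.44 + (+0.339) = 3.78

pH = 3.78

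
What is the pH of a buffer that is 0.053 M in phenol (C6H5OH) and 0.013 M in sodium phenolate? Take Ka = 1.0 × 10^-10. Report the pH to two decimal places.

pKa = −log(1.0 × 10^-10) = 10.000
Using pH = pKa + log([base]/[acid]) with [base]/[acid] = 0.013/0.053:
pH = 10.000 + (-0.610) = 9.39

pH = 9.39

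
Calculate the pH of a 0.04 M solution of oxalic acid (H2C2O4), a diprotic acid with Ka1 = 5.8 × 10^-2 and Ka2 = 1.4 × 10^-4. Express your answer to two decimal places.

pH = 1.57

Ka1 ≫ Ka2, so treat the first dissociation as the only significant source of H+.
Ka1 = x²/(0.04 − x) = 5.8 × 10^-2
Solving the quadratic: x = (−Ka1 + √(Ka1² + 4·Ka1·C₀))/2 = 2.72 × 10^-2 M
pH = −log(2.72 × 10^-2) = 1.57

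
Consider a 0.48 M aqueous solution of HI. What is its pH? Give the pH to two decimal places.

pH = 0.32

HI is a strong acid and dissociates completely, so [H+] = 0.48 M.
pH = -log(0.48) = 0.32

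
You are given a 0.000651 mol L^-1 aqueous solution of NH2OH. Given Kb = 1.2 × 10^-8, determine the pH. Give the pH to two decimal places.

pH = 8.45

NH2OH + H2O ⇌ NH3OH+ + OH-
Kb = [OH-]²/(0.000651 − [OH-]) = 1.2 × 10^-8
Neglecting [OH-] in the denominator: [OH-] = √(1.2 × 10^-8 × 0.000651) = 2.79 × 10^-6 M
pOH = −log(2.79 × 10^-6) = 5.55; pH = 14.00 − 5.55 = 8.45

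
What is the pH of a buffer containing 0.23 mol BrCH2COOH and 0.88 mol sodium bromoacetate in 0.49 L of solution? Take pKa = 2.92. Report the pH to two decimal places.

pH = 3.50

Henderson–Hasselbalch: pH = pKa + log([BrCH2COO-]/[BrCH2COOH]) = 2.92 + log(0.88/0.23)
pH = 2.92 + (+0.583) = 3.50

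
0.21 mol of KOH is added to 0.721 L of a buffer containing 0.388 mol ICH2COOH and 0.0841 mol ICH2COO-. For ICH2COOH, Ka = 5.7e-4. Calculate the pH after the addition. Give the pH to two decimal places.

OH- converts ICH2COOH to ICH2COO-: ICH2COOH → 0.178 mol, ICH2COO- → 0.294 mol.
pKa = −log(5.7 × 10^-4) = 3.244
pH = pKa + log(n_ICH2COO-/n_ICH2COOH) = 3.244 + log(0.294/0.178) = 3.244 + (+0.218)

pH = 3.46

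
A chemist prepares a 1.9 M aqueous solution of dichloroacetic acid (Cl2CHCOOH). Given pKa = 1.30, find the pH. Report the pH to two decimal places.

Cl2CHCOOH ⇌ Cl2CHCOO- + H+
Ka = 10^(−1.30) = 5.01 × 10^-2
Ka = x²/(1.9 − x) = 5.01 × 10^-2
x is not negligible relative to C₀; solve x² + 0.0501·x − 0.0952 = 0.
x = [−0.0501 + √(0.0501² + 0.381)]/2 = 2.84 × 10^-1 M
pH = −log(2.84 × 10^-1) = 0.55

pH = 0.55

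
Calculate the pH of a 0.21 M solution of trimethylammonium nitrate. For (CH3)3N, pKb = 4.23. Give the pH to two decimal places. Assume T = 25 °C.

(CH3)3NH+ is the conjugate acid of the weak base (CH3)3N.
Kb = 10^(−4.23) = 5.89 × 10^-5
Ka = Kw/Kb = 1.0×10^-14 / 5.89 × 10^-5 = 1.70 × 10^-10
From the ICE table, Ka = [H+]²/(0.21 − [H+]) = 1.70 × 10^-10.
Assume [H+] ≪ 0.21: [H+] ≈ √(1.70 × 10^-10 × 0.21) = 5.97 × 10^-6 M
([H+]/C₀ = 0.0028% < 5%, so the approximation holds.)
pH = −log(5.97 × 10^-6) = 5.22

pH = 5.22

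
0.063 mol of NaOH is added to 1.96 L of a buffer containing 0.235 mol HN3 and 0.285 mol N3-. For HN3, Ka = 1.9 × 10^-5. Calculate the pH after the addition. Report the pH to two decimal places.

pH = 5.03

OH- converts HN3 to N3-: HN3 → 0.172 mol, N3- → 0.348 mol.
pKa = −log(1.9 × 10^-5) = 4.721
pH = pKa + log(n_N3-/n_HN3) = 4.721 + log(0.348/0.172) = 4.721 + (+0.306)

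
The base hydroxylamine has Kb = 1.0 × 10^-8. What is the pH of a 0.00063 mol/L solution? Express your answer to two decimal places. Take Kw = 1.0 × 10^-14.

NH2OH + H2O ⇌ NH3OH+ + OH-
Kb = [OH-]²/(0.00063 − [OH-]) = 1.0 × 10^-8
Assume [OH-] ≪ 0.00063: [OH-] ≈ √(1.0 × 10^-8 × 0.00063) = 2.51 × 10^-6 M
pOH = 5.60, so pH = 14.00 − pOH = 8.40

pH = 8.40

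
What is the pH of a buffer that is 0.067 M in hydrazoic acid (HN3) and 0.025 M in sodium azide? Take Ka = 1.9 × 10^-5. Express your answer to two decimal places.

pH = 4.29

pKa = −log(1.9 × 10^-5) = 4.721
Using pH = pKa + log([base]/[acid]) with [base]/[acid] = 0.025/0.067:
pH = 4.721 + (-0.428) = 4.29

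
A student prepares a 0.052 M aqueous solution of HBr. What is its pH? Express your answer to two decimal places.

pH = 1.28

HBr is a strong acid and dissociates completely, so [H+] = 0.052 M.
pH = -log(0.052) = 1.28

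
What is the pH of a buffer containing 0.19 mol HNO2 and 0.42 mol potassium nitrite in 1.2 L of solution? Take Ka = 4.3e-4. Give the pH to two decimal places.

pH = 3.71

pKa = −log(4.3 × 10^-4) = 3.367
Henderson–Hasselbalch: pH = pKa + log([NO2-]/[HNO2]) = 3.367 + log(0.42/0.19)
pH = 3.367 + (+0.344) = 3.71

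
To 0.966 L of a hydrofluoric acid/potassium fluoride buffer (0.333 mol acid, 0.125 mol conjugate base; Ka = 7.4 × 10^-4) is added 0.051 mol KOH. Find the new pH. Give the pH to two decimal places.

After neutralization: n(HF) = 0.282 mol, n(F-) = 0.176 mol.
pKa = −log(7.4 × 10^-4) = 3.131
pH = pKa + log(n_F-/n_HF) = 3.131 + log(0.176/0.282) = 3.131 + (-0.205)

pH = 2.93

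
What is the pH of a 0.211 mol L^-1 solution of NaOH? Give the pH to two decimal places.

pH = 13.32

NaOH is a strong base; [OH-] = 0.211 M.
pOH = -log(0.211) = 0.68
pH = 14.00 - 0.68 = 13.32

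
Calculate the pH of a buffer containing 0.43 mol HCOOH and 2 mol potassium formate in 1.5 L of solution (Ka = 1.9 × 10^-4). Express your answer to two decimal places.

pH = 4.39

pKa = −log(1.9 × 10^-4) = 3.721
pH = pKa + log([A⁻]/[HA]) = 3.721 + log(2/0.43)
pH = 3.721 + (+0.668) = 4.39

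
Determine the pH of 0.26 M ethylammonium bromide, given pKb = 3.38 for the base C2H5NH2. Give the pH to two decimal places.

pH = 5.60

C2H5NH3+ is the conjugate acid of the weak base C2H5NH2.
Kb = 10^(−3.38) = 4.17 × 10^-4
Ka = Kw/Kb = 1.0×10^-14 / 4.17 × 10^-4 = 2.40 × 10^-11
From the ICE table, Ka = [H+]²/(0.26 − [H+]) = 2.40 × 10^-11.
Since Ka ≪ C₀, [H+] ≈ √(Ka·C₀) = 2.50 × 10^-6 M.
([H+]/C₀ = 0.00096% < 5%, so the approximation holds.)
pH = −log[H+] = −log(2.50 × 10^-6) = 5.60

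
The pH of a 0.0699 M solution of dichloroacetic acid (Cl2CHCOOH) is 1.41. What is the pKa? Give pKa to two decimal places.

pKa = 1.31

[H+] = 10^(-1.41) = 3.89 × 10^-2 M
At equilibrium [HA] = 0.0699 − 3.89 × 10^-2 = 3.10 × 10^-2 M
Ka = [H+][A-]/[HA] = (3.89 × 10^-2)² / 3.10 × 10^-2 = 4.88 × 10^-2
pKa = -log(4.88 × 10^-2) = 1.31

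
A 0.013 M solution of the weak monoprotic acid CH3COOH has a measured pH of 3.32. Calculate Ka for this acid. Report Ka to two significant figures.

Ka = 1.8 × 10^-5

[H+] = 10^(-3.32) = 4.79 × 10^-4 M
At equilibrium [HA] = 0.013 − 4.79 × 10^-4 = 1.25 × 10^-2 M
Ka = [H+][A-]/[HA] = (4.79 × 10^-4)² / 1.25 × 10^-2 = 1.8 × 10^-5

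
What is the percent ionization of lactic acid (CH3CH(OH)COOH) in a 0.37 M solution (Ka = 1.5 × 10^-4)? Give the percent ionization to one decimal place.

CH3CH(OH)COOH ⇌ CH3CH(OH)COO- + H+; let x = [H+] at equilibrium.
x ≈ √(Ka·C₀) = √(1.5 × 10^-4 × 0.37) = 7.45 × 10^-3 M
% ionization = x/C₀ × 100% = 7.45 × 10^-3/0.37 × 100% = 2.0%

2.0%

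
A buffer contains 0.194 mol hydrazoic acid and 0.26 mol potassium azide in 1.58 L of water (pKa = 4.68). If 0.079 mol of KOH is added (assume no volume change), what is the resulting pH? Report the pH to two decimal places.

OH- converts HN3 to N3-: HN3 → 0.115 mol, N3- → 0.339 mol.
pH = pKa + log(n_N3-/n_HN3) = 4.68 + log(0.339/0.115) = 4.68 + (+0.470)

pH = 5.15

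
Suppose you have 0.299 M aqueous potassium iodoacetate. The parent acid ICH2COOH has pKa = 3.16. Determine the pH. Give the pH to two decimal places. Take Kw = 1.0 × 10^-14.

ICH2COO- is the conjugate base of the weak acid ICH2COOH.
Ka = 10^(−3.16) = 6.92 × 10^-4
Kb = Kw/Ka = 1.0×10^-14 / 6.92 × 10^-4 = 1.45 × 10^-11
Kb = [OH-]²/(0.299 − [OH-]) = 1.45 × 10^-11
Neglecting [OH-] in the denominator: [OH-] = √(1.45 × 10^-11 × 0.299) = 2.08 × 10^-6 M
Check: 0.0007% ionized — well under 5%, approximation valid.
pOH = 5.68, so pH = 14.00 − pOH = 8.32

pH = 8.32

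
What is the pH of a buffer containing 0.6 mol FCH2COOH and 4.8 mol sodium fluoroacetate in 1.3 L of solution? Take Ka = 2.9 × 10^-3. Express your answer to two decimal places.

pKa = −log(2.9 × 10^-3) = 2.538
pH = pKa + log([A⁻]/[HA]) = 2.538 + log(4.8/0.6)
pH = 2.538 + (+0.903) = 3.44

pH = 3.44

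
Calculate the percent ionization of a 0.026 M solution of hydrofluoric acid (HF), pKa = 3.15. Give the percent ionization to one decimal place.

15.2%

HF ⇌ F- + H+; let x = [H+] at equilibrium.
Ka = 10^(−3.15) = 7.08 × 10^-4
Solve x² + 0.000708x − 1.84e-05 = 0 → x = 3.95 × 10^-3 M
Fraction ionized = 3.95 × 10^-3 / 0.026 = 0.1519 → 15.2%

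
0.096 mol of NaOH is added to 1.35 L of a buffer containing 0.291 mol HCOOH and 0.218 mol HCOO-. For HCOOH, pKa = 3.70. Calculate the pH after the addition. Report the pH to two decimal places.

After neutralization: n(HCOOH) = 0.195 mol, n(HCOO-) = 0.314 mol.
pH = pKa + log([A⁻]/[HA]) = 3.70 + log(0.314/0.195) = 3.70 +0.207

pH = 3.91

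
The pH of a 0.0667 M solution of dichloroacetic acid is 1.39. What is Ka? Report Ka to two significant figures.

[H+] = 10^(-1.39) = 4.07 × 10^-2 M
At equilibrium [HA] = 0.0667 − 4.07 × 10^-2 = 2.60 × 10^-2 M
Ka = [H+][A-]/[HA] = (4.07 × 10^-2)² / 2.60 × 10^-2 = 6.4 × 10^-2

Ka = 6.4 × 10^-2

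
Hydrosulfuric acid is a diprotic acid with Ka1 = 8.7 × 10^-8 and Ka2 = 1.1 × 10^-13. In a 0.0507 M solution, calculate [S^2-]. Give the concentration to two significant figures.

First ionization gives [H+] ≈ [HS-] = 6.64 × 10^-5 M.
Second step: Ka2 = [H+][S^2-]/[HS-] ≈ [S^2-] (since [H+] ≈ [HS-]).
So [S^2-] ≈ Ka2.

1.1 × 10^-13 M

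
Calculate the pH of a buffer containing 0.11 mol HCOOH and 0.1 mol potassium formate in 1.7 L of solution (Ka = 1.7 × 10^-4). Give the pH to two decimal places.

pH = 3.73

pKa = −log(1.7 × 10^-4) = 3.770
pH = pKa + log([A⁻]/[HA]) = 3.770 + log(0.1/0.11)
pH = 3.770 + (-0.041) = 3.73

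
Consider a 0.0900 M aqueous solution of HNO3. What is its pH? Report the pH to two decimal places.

pH = 1.05

HNO3 is a strong acid and dissociates completely, so [H+] = 0.0900 M.
pH = -log(0.09) = 1.05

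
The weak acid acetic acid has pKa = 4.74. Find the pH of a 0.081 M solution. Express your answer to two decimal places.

CH3COOH ⇌ CH3COO- + H+
Ka = 10^(−4.74) = 1.82 × 10^-5
From the ICE table, Ka = x²/(0.081 − x) = 1.82 × 10^-5.
Neglecting x in the denominator: x = √(1.82 × 10^-5 × 0.081) = 1.21 × 10^-3 M
Check: 1.5% ionized — well under 5%, approximation valid.
pH = −log[H+] = −log(1.21 × 10^-3) = 2.92

pH = 2.92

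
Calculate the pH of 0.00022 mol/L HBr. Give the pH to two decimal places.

HBr is a strong acid and dissociates completely, so [H+] = 0.00022 M.
pH = -log(0.00022) = 3.66

pH = 3.66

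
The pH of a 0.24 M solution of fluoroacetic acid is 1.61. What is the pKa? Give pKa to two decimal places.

[H+] = 10^(-1.61) = 2.45 × 10^-2 M
At equilibrium [HA] = 0.24 − 2.45 × 10^-2 = 2.15 × 10^-1 M
Ka = [H+][A-]/[HA] = (2.45 × 10^-2)² / 2.15 × 10^-1 = 2.79 × 10^-3
pKa = -log(2.79 × 10^-3) = 2.55

pKa = 2.55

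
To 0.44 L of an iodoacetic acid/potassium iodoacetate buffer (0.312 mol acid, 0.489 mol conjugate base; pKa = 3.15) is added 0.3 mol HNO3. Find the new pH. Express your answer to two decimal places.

pH = 2.64

After neutralization: n(ICH2COOH) = 0.612 mol, n(ICH2COO-) = 0.189 mol.
Henderson–Hasselbalch with mole ratio 0.189/0.612: pH = 3.15 + (-0.510)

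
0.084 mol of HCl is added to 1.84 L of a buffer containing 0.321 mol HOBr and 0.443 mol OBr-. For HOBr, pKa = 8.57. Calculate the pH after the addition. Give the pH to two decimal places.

Added H+ converts OBr- to HOBr: HOBr → 0.405 mol, OBr- → 0.359 mol.
Henderson–Hasselbalch with mole ratio 0.359/0.405: pH = 8.57 + (-0.052)

pH = 8.52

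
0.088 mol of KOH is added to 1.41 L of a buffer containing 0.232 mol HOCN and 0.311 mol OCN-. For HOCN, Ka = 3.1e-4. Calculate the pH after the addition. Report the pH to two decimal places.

pH = 3.95

OH- converts HOCN to OCN-: HOCN → 0.144 mol, OCN- → 0.399 mol.
pKa = −log(3.1 × 10^-4) = 3.509
pH = pKa + log(n_OCN-/n_HOCN) = 3.509 + log(0.399/0.144) = 3.509 + (+0.443)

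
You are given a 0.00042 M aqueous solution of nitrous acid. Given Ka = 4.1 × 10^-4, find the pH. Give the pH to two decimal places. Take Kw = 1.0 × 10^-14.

HNO2 ⇌ NO2- + H+
Ka = x²/(0.00042 − x) = 4.1 × 10^-4
Here C₀/Ka ≈ 1.02, so the small-x approximation fails. Use the quadratic:
x = [−0.00041 + √(0.00041² + 6.89e-07)]/2 = 2.58 × 10^-4 M
pH = −log(2.58 × 10^-4) = 3.59

pH = 3.59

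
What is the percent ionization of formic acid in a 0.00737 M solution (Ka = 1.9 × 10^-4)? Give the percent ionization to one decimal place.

14.8%

HCOOH ⇌ HCOO- + H+; let x = [H+] at equilibrium.
Ka = x²/(C₀ − x); solving the quadratic gives x = 1.09 × 10^-3 M.
% ionization = x/C₀ × 100% = 1.09 × 10^-3/0.00737 × 100% = 14.8%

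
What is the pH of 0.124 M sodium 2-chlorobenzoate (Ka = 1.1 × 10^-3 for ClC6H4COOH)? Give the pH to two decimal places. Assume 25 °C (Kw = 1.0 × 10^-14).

ClC6H4COO- is the conjugate base of the weak acid ClC6H4COOH.
Kb = Kw/Ka = 1.0×10^-14 / 1.1 × 10^-3 = 9.09 × 10^-12
From the ICE table, Kb = x²/(0.124 − x) = 9.09 × 10^-12.
Assume x ≪ 0.124: x ≈ √(9.09 × 10^-12 × 0.124) = 1.06 × 10^-6 M
Check: 0.00086% ionized — well under 5%, approximation valid.
pOH = 5.97, so pH = 14.00 − pOH = 8.03

pH = 8.03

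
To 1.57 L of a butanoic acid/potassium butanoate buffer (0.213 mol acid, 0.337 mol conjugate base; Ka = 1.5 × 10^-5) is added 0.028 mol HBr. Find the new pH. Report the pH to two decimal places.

After neutralization: n(CH3(CH2)2COOH) = 0.241 mol, n(CH3(CH2)2COO-) = 0.309 mol.
pKa = −log(1.5 × 10^-5) = 4.824
pH = pKa + log([A⁻]/[HA]) = 4.824 + log(0.309/0.241) = 4.824 +0.108

pH = 4.93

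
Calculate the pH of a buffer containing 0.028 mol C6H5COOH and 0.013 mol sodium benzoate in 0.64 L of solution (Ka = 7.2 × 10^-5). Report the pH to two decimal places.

pKa = −log(7.2 × 10^-5) = 4.143
pH = pKa + log([A⁻]/[HA]) = 4.143 + log(0.013/0.028)
pH = 4.143 + (-0.333) = 3.81

pH = 3.81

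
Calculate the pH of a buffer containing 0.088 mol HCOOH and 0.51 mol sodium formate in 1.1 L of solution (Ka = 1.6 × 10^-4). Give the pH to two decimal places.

pKa = −log(1.6 × 10^-4) = 3.796
Using pH = pKa + log([base]/[acid]) with [base]/[acid] = 0.51/0.088:
pH = 3.796 + (+0.763) = 4.56

pH = 4.56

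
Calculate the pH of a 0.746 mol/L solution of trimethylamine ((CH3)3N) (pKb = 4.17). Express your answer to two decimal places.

(CH3)3N + H2O ⇌ (CH3)3NH+ + OH-
Kb = 10^(−4.17) = 6.76 × 10^-5
From the ICE table, Kb = [OH-]²/(0.746 − [OH-]) = 6.76 × 10^-5.
Since Kb ≪ C₀, [OH-] ≈ √(Kb·C₀) = 7.10 × 10^-3 M.
pOH = −log(7.10 × 10^-3) = 2.15; pH = 14.00 − 2.15 = 11.85

pH = 11.85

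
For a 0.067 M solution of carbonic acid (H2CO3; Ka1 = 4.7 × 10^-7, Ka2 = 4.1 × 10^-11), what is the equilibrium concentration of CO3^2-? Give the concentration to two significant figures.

4.1 × 10^-11 M

First ionization gives [H+] ≈ [HCO3-] = 1.77 × 10^-4 M.
Second step: Ka2 = [H+][CO3^2-]/[HCO3-] ≈ [CO3^2-] (since [H+] ≈ [HCO3-]).
So [CO3^2-] ≈ Ka2.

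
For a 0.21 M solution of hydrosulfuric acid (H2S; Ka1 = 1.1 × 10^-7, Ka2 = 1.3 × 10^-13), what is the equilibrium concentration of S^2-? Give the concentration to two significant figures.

First ionization gives [H+] ≈ [HS-] = 1.52 × 10^-4 M.
Second step: Ka2 = [H+][S^2-]/[HS-] ≈ [S^2-] (since [H+] ≈ [HS-]).
So [S^2-] ≈ Ka2.

1.3 × 10^-13 M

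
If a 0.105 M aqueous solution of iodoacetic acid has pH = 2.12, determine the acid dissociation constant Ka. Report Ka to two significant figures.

Ka = 5.9 × 10^-4

[H+] = 10^(-2.12) = 7.59 × 10^-3 M
At equilibrium [HA] = 0.105 − 7.59 × 10^-3 = 9.74 × 10^-2 M
Ka = [H+][A-]/[HA] = (7.59 × 10^-3)² / 9.74 × 10^-2 = 5.9 × 10^-4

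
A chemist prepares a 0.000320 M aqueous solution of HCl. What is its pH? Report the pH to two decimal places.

HCl is a strong acid and dissociates completely, so [H+] = 0.000320 M.
pH = -log(0.00032) = 3.49

pH = 3.49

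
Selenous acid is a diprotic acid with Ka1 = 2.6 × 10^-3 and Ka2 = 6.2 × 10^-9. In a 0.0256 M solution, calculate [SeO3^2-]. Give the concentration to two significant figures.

First ionization gives [H+] ≈ [HSeO3-] = 6.96 × 10^-3 M.
Second step: Ka2 = [H+][SeO3^2-]/[HSeO3-] ≈ [SeO3^2-] (since [H+] ≈ [HSeO3-]).
So [SeO3^2-] ≈ Ka2.

6.2 × 10^-9 M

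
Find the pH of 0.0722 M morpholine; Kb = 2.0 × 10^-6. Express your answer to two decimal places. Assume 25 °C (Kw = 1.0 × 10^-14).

C4H8ONH + H2O ⇌ C4H8ONH2+ + OH-
From the ICE table, Kb = [OH-]²/(0.0722 − [OH-]) = 2.0 × 10^-6.
Neglecting [OH-] in the denominator: [OH-] = √(2.0 × 10^-6 × 0.0722) = 3.80 × 10^-4 M
Check: 0.53% ionized — well under 5%, approximation valid.
pOH = −log(3.80 × 10^-4) = 3.42; pH = 14.00 − 3.42 = 10.58

pH = 10.58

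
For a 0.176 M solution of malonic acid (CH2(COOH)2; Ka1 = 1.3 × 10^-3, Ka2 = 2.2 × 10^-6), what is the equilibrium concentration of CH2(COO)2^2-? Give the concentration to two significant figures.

2.2 × 10^-6 M

First ionization gives [H+] ≈ [CH2(COOH)COO-] = 1.45 × 10^-2 M.
Second step: Ka2 = [H+][CH2(COO)2^2-]/[CH2(COOH)COO-] ≈ [CH2(COO)2^2-] (since [H+] ≈ [CH2(COOH)COO-]).
So [CH2(COO)2^2-] ≈ Ka2.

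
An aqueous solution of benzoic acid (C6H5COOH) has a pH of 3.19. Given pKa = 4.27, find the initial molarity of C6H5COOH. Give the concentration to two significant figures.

[H+] = 10^(-3.19) = 6.46 × 10^-4 M = x
Ka = 10^(−4.27) = 5.37 × 10^-5
Ka = x²/(C₀ − x) ⇒ C₀ = x + x²/Ka
C₀ = 6.46 × 10^-4 + (6.46 × 10^-4)²/(5.37 × 10^-5) = 8.42 × 10^-3 M

C₀ = 8.4 × 10^-3 M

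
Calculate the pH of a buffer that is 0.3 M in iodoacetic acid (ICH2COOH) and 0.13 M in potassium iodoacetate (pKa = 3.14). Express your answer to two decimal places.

Henderson–Hasselbalch: pH = pKa + log([ICH2COO-]/[ICH2COOH]) = 3.14 + log(0.13/0.3)
pH = 3.14 + (-0.363) = 2.78

pH = 2.78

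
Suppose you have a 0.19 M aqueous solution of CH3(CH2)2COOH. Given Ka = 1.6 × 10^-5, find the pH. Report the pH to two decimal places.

CH3(CH2)2COOH ⇌ CH3(CH2)2COO- + H+
Ka = [H+]²/(0.19 − [H+]) = 1.6 × 10^-5
Neglecting [H+] in the denominator: [H+] = √(1.6 × 10^-5 × 0.19) = 1.74 × 10^-3 M
pH = −log[H+] = −log(1.74 × 10^-3) = 2.76

pH = 2.76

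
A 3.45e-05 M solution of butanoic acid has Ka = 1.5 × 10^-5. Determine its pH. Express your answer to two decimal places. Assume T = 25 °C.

pH = 4.78

CH3(CH2)2COOH ⇌ CH3(CH2)2COO- + H+
From the ICE table, Ka = x²/(3.45e-05 − x) = 1.5 × 10^-5.
The 5% rule fails; solving x² + Ka·x − Ka·C₀ = 0 exactly:
x = [−1.5e-05 + √(1.5e-05² + 2.07e-09)]/2 = 1.65 × 10^-5 M
pH = −log[H+] = −log(1.65 × 10^-5) = 4.78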